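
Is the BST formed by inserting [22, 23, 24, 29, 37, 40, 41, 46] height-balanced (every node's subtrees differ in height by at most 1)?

Tree (level-order array): [22, None, 23, None, 24, None, 29, None, 37, None, 40, None, 41, None, 46]
Definition: a tree is height-balanced if, at every node, |h(left) - h(right)| <= 1 (empty subtree has height -1).
Bottom-up per-node check:
  node 46: h_left=-1, h_right=-1, diff=0 [OK], height=0
  node 41: h_left=-1, h_right=0, diff=1 [OK], height=1
  node 40: h_left=-1, h_right=1, diff=2 [FAIL (|-1-1|=2 > 1)], height=2
  node 37: h_left=-1, h_right=2, diff=3 [FAIL (|-1-2|=3 > 1)], height=3
  node 29: h_left=-1, h_right=3, diff=4 [FAIL (|-1-3|=4 > 1)], height=4
  node 24: h_left=-1, h_right=4, diff=5 [FAIL (|-1-4|=5 > 1)], height=5
  node 23: h_left=-1, h_right=5, diff=6 [FAIL (|-1-5|=6 > 1)], height=6
  node 22: h_left=-1, h_right=6, diff=7 [FAIL (|-1-6|=7 > 1)], height=7
Node 40 violates the condition: |-1 - 1| = 2 > 1.
Result: Not balanced


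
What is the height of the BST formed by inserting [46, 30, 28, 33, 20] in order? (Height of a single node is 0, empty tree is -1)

Insertion order: [46, 30, 28, 33, 20]
Tree (level-order array): [46, 30, None, 28, 33, 20]
Compute height bottom-up (empty subtree = -1):
  height(20) = 1 + max(-1, -1) = 0
  height(28) = 1 + max(0, -1) = 1
  height(33) = 1 + max(-1, -1) = 0
  height(30) = 1 + max(1, 0) = 2
  height(46) = 1 + max(2, -1) = 3
Height = 3


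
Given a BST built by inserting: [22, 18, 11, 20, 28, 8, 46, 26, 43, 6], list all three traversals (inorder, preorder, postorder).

Tree insertion order: [22, 18, 11, 20, 28, 8, 46, 26, 43, 6]
Tree (level-order array): [22, 18, 28, 11, 20, 26, 46, 8, None, None, None, None, None, 43, None, 6]
Inorder (L, root, R): [6, 8, 11, 18, 20, 22, 26, 28, 43, 46]
Preorder (root, L, R): [22, 18, 11, 8, 6, 20, 28, 26, 46, 43]
Postorder (L, R, root): [6, 8, 11, 20, 18, 26, 43, 46, 28, 22]


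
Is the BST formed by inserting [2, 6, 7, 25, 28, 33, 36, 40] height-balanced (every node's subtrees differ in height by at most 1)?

Tree (level-order array): [2, None, 6, None, 7, None, 25, None, 28, None, 33, None, 36, None, 40]
Definition: a tree is height-balanced if, at every node, |h(left) - h(right)| <= 1 (empty subtree has height -1).
Bottom-up per-node check:
  node 40: h_left=-1, h_right=-1, diff=0 [OK], height=0
  node 36: h_left=-1, h_right=0, diff=1 [OK], height=1
  node 33: h_left=-1, h_right=1, diff=2 [FAIL (|-1-1|=2 > 1)], height=2
  node 28: h_left=-1, h_right=2, diff=3 [FAIL (|-1-2|=3 > 1)], height=3
  node 25: h_left=-1, h_right=3, diff=4 [FAIL (|-1-3|=4 > 1)], height=4
  node 7: h_left=-1, h_right=4, diff=5 [FAIL (|-1-4|=5 > 1)], height=5
  node 6: h_left=-1, h_right=5, diff=6 [FAIL (|-1-5|=6 > 1)], height=6
  node 2: h_left=-1, h_right=6, diff=7 [FAIL (|-1-6|=7 > 1)], height=7
Node 33 violates the condition: |-1 - 1| = 2 > 1.
Result: Not balanced


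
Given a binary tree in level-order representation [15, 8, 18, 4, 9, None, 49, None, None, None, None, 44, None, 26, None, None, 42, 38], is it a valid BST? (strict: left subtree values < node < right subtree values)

Level-order array: [15, 8, 18, 4, 9, None, 49, None, None, None, None, 44, None, 26, None, None, 42, 38]
Validate using subtree bounds (lo, hi): at each node, require lo < value < hi,
then recurse left with hi=value and right with lo=value.
Preorder trace (stopping at first violation):
  at node 15 with bounds (-inf, +inf): OK
  at node 8 with bounds (-inf, 15): OK
  at node 4 with bounds (-inf, 8): OK
  at node 9 with bounds (8, 15): OK
  at node 18 with bounds (15, +inf): OK
  at node 49 with bounds (18, +inf): OK
  at node 44 with bounds (18, 49): OK
  at node 26 with bounds (18, 44): OK
  at node 42 with bounds (26, 44): OK
  at node 38 with bounds (26, 42): OK
No violation found at any node.
Result: Valid BST


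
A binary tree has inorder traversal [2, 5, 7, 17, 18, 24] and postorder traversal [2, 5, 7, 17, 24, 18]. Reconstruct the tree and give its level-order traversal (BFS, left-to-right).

Inorder:   [2, 5, 7, 17, 18, 24]
Postorder: [2, 5, 7, 17, 24, 18]
Algorithm: postorder visits root last, so walk postorder right-to-left;
each value is the root of the current inorder slice — split it at that
value, recurse on the right subtree first, then the left.
Recursive splits:
  root=18; inorder splits into left=[2, 5, 7, 17], right=[24]
  root=24; inorder splits into left=[], right=[]
  root=17; inorder splits into left=[2, 5, 7], right=[]
  root=7; inorder splits into left=[2, 5], right=[]
  root=5; inorder splits into left=[2], right=[]
  root=2; inorder splits into left=[], right=[]
Reconstructed level-order: [18, 17, 24, 7, 5, 2]


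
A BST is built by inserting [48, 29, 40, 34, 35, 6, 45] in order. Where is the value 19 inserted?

Starting tree (level order): [48, 29, None, 6, 40, None, None, 34, 45, None, 35]
Insertion path: 48 -> 29 -> 6
Result: insert 19 as right child of 6
Final tree (level order): [48, 29, None, 6, 40, None, 19, 34, 45, None, None, None, 35]


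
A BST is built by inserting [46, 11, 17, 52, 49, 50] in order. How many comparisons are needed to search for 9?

Search path for 9: 46 -> 11
Found: False
Comparisons: 2


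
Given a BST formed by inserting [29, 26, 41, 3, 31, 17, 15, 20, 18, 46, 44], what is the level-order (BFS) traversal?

Tree insertion order: [29, 26, 41, 3, 31, 17, 15, 20, 18, 46, 44]
Tree (level-order array): [29, 26, 41, 3, None, 31, 46, None, 17, None, None, 44, None, 15, 20, None, None, None, None, 18]
BFS from the root, enqueuing left then right child of each popped node:
  queue [29] -> pop 29, enqueue [26, 41], visited so far: [29]
  queue [26, 41] -> pop 26, enqueue [3], visited so far: [29, 26]
  queue [41, 3] -> pop 41, enqueue [31, 46], visited so far: [29, 26, 41]
  queue [3, 31, 46] -> pop 3, enqueue [17], visited so far: [29, 26, 41, 3]
  queue [31, 46, 17] -> pop 31, enqueue [none], visited so far: [29, 26, 41, 3, 31]
  queue [46, 17] -> pop 46, enqueue [44], visited so far: [29, 26, 41, 3, 31, 46]
  queue [17, 44] -> pop 17, enqueue [15, 20], visited so far: [29, 26, 41, 3, 31, 46, 17]
  queue [44, 15, 20] -> pop 44, enqueue [none], visited so far: [29, 26, 41, 3, 31, 46, 17, 44]
  queue [15, 20] -> pop 15, enqueue [none], visited so far: [29, 26, 41, 3, 31, 46, 17, 44, 15]
  queue [20] -> pop 20, enqueue [18], visited so far: [29, 26, 41, 3, 31, 46, 17, 44, 15, 20]
  queue [18] -> pop 18, enqueue [none], visited so far: [29, 26, 41, 3, 31, 46, 17, 44, 15, 20, 18]
Result: [29, 26, 41, 3, 31, 46, 17, 44, 15, 20, 18]


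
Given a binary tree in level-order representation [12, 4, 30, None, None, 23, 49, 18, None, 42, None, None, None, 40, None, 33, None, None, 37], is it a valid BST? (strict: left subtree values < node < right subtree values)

Level-order array: [12, 4, 30, None, None, 23, 49, 18, None, 42, None, None, None, 40, None, 33, None, None, 37]
Validate using subtree bounds (lo, hi): at each node, require lo < value < hi,
then recurse left with hi=value and right with lo=value.
Preorder trace (stopping at first violation):
  at node 12 with bounds (-inf, +inf): OK
  at node 4 with bounds (-inf, 12): OK
  at node 30 with bounds (12, +inf): OK
  at node 23 with bounds (12, 30): OK
  at node 18 with bounds (12, 23): OK
  at node 49 with bounds (30, +inf): OK
  at node 42 with bounds (30, 49): OK
  at node 40 with bounds (30, 42): OK
  at node 33 with bounds (30, 40): OK
  at node 37 with bounds (33, 40): OK
No violation found at any node.
Result: Valid BST


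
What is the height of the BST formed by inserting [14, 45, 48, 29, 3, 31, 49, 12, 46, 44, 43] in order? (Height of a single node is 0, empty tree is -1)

Insertion order: [14, 45, 48, 29, 3, 31, 49, 12, 46, 44, 43]
Tree (level-order array): [14, 3, 45, None, 12, 29, 48, None, None, None, 31, 46, 49, None, 44, None, None, None, None, 43]
Compute height bottom-up (empty subtree = -1):
  height(12) = 1 + max(-1, -1) = 0
  height(3) = 1 + max(-1, 0) = 1
  height(43) = 1 + max(-1, -1) = 0
  height(44) = 1 + max(0, -1) = 1
  height(31) = 1 + max(-1, 1) = 2
  height(29) = 1 + max(-1, 2) = 3
  height(46) = 1 + max(-1, -1) = 0
  height(49) = 1 + max(-1, -1) = 0
  height(48) = 1 + max(0, 0) = 1
  height(45) = 1 + max(3, 1) = 4
  height(14) = 1 + max(1, 4) = 5
Height = 5


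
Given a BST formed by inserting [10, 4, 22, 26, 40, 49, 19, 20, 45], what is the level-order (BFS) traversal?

Tree insertion order: [10, 4, 22, 26, 40, 49, 19, 20, 45]
Tree (level-order array): [10, 4, 22, None, None, 19, 26, None, 20, None, 40, None, None, None, 49, 45]
BFS from the root, enqueuing left then right child of each popped node:
  queue [10] -> pop 10, enqueue [4, 22], visited so far: [10]
  queue [4, 22] -> pop 4, enqueue [none], visited so far: [10, 4]
  queue [22] -> pop 22, enqueue [19, 26], visited so far: [10, 4, 22]
  queue [19, 26] -> pop 19, enqueue [20], visited so far: [10, 4, 22, 19]
  queue [26, 20] -> pop 26, enqueue [40], visited so far: [10, 4, 22, 19, 26]
  queue [20, 40] -> pop 20, enqueue [none], visited so far: [10, 4, 22, 19, 26, 20]
  queue [40] -> pop 40, enqueue [49], visited so far: [10, 4, 22, 19, 26, 20, 40]
  queue [49] -> pop 49, enqueue [45], visited so far: [10, 4, 22, 19, 26, 20, 40, 49]
  queue [45] -> pop 45, enqueue [none], visited so far: [10, 4, 22, 19, 26, 20, 40, 49, 45]
Result: [10, 4, 22, 19, 26, 20, 40, 49, 45]


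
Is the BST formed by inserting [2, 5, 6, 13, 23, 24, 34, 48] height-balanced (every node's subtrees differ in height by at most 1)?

Tree (level-order array): [2, None, 5, None, 6, None, 13, None, 23, None, 24, None, 34, None, 48]
Definition: a tree is height-balanced if, at every node, |h(left) - h(right)| <= 1 (empty subtree has height -1).
Bottom-up per-node check:
  node 48: h_left=-1, h_right=-1, diff=0 [OK], height=0
  node 34: h_left=-1, h_right=0, diff=1 [OK], height=1
  node 24: h_left=-1, h_right=1, diff=2 [FAIL (|-1-1|=2 > 1)], height=2
  node 23: h_left=-1, h_right=2, diff=3 [FAIL (|-1-2|=3 > 1)], height=3
  node 13: h_left=-1, h_right=3, diff=4 [FAIL (|-1-3|=4 > 1)], height=4
  node 6: h_left=-1, h_right=4, diff=5 [FAIL (|-1-4|=5 > 1)], height=5
  node 5: h_left=-1, h_right=5, diff=6 [FAIL (|-1-5|=6 > 1)], height=6
  node 2: h_left=-1, h_right=6, diff=7 [FAIL (|-1-6|=7 > 1)], height=7
Node 24 violates the condition: |-1 - 1| = 2 > 1.
Result: Not balanced


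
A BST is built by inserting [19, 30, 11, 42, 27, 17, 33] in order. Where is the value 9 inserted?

Starting tree (level order): [19, 11, 30, None, 17, 27, 42, None, None, None, None, 33]
Insertion path: 19 -> 11
Result: insert 9 as left child of 11
Final tree (level order): [19, 11, 30, 9, 17, 27, 42, None, None, None, None, None, None, 33]


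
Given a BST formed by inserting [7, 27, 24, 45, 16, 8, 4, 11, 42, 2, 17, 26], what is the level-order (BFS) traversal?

Tree insertion order: [7, 27, 24, 45, 16, 8, 4, 11, 42, 2, 17, 26]
Tree (level-order array): [7, 4, 27, 2, None, 24, 45, None, None, 16, 26, 42, None, 8, 17, None, None, None, None, None, 11]
BFS from the root, enqueuing left then right child of each popped node:
  queue [7] -> pop 7, enqueue [4, 27], visited so far: [7]
  queue [4, 27] -> pop 4, enqueue [2], visited so far: [7, 4]
  queue [27, 2] -> pop 27, enqueue [24, 45], visited so far: [7, 4, 27]
  queue [2, 24, 45] -> pop 2, enqueue [none], visited so far: [7, 4, 27, 2]
  queue [24, 45] -> pop 24, enqueue [16, 26], visited so far: [7, 4, 27, 2, 24]
  queue [45, 16, 26] -> pop 45, enqueue [42], visited so far: [7, 4, 27, 2, 24, 45]
  queue [16, 26, 42] -> pop 16, enqueue [8, 17], visited so far: [7, 4, 27, 2, 24, 45, 16]
  queue [26, 42, 8, 17] -> pop 26, enqueue [none], visited so far: [7, 4, 27, 2, 24, 45, 16, 26]
  queue [42, 8, 17] -> pop 42, enqueue [none], visited so far: [7, 4, 27, 2, 24, 45, 16, 26, 42]
  queue [8, 17] -> pop 8, enqueue [11], visited so far: [7, 4, 27, 2, 24, 45, 16, 26, 42, 8]
  queue [17, 11] -> pop 17, enqueue [none], visited so far: [7, 4, 27, 2, 24, 45, 16, 26, 42, 8, 17]
  queue [11] -> pop 11, enqueue [none], visited so far: [7, 4, 27, 2, 24, 45, 16, 26, 42, 8, 17, 11]
Result: [7, 4, 27, 2, 24, 45, 16, 26, 42, 8, 17, 11]


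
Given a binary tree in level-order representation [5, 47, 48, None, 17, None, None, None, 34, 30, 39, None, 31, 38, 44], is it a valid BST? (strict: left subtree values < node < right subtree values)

Level-order array: [5, 47, 48, None, 17, None, None, None, 34, 30, 39, None, 31, 38, 44]
Validate using subtree bounds (lo, hi): at each node, require lo < value < hi,
then recurse left with hi=value and right with lo=value.
Preorder trace (stopping at first violation):
  at node 5 with bounds (-inf, +inf): OK
  at node 47 with bounds (-inf, 5): VIOLATION
Node 47 violates its bound: not (-inf < 47 < 5).
Result: Not a valid BST


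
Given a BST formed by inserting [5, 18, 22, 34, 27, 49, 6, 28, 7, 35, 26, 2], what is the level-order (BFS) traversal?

Tree insertion order: [5, 18, 22, 34, 27, 49, 6, 28, 7, 35, 26, 2]
Tree (level-order array): [5, 2, 18, None, None, 6, 22, None, 7, None, 34, None, None, 27, 49, 26, 28, 35]
BFS from the root, enqueuing left then right child of each popped node:
  queue [5] -> pop 5, enqueue [2, 18], visited so far: [5]
  queue [2, 18] -> pop 2, enqueue [none], visited so far: [5, 2]
  queue [18] -> pop 18, enqueue [6, 22], visited so far: [5, 2, 18]
  queue [6, 22] -> pop 6, enqueue [7], visited so far: [5, 2, 18, 6]
  queue [22, 7] -> pop 22, enqueue [34], visited so far: [5, 2, 18, 6, 22]
  queue [7, 34] -> pop 7, enqueue [none], visited so far: [5, 2, 18, 6, 22, 7]
  queue [34] -> pop 34, enqueue [27, 49], visited so far: [5, 2, 18, 6, 22, 7, 34]
  queue [27, 49] -> pop 27, enqueue [26, 28], visited so far: [5, 2, 18, 6, 22, 7, 34, 27]
  queue [49, 26, 28] -> pop 49, enqueue [35], visited so far: [5, 2, 18, 6, 22, 7, 34, 27, 49]
  queue [26, 28, 35] -> pop 26, enqueue [none], visited so far: [5, 2, 18, 6, 22, 7, 34, 27, 49, 26]
  queue [28, 35] -> pop 28, enqueue [none], visited so far: [5, 2, 18, 6, 22, 7, 34, 27, 49, 26, 28]
  queue [35] -> pop 35, enqueue [none], visited so far: [5, 2, 18, 6, 22, 7, 34, 27, 49, 26, 28, 35]
Result: [5, 2, 18, 6, 22, 7, 34, 27, 49, 26, 28, 35]


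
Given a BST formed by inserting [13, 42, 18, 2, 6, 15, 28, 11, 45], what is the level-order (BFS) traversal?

Tree insertion order: [13, 42, 18, 2, 6, 15, 28, 11, 45]
Tree (level-order array): [13, 2, 42, None, 6, 18, 45, None, 11, 15, 28]
BFS from the root, enqueuing left then right child of each popped node:
  queue [13] -> pop 13, enqueue [2, 42], visited so far: [13]
  queue [2, 42] -> pop 2, enqueue [6], visited so far: [13, 2]
  queue [42, 6] -> pop 42, enqueue [18, 45], visited so far: [13, 2, 42]
  queue [6, 18, 45] -> pop 6, enqueue [11], visited so far: [13, 2, 42, 6]
  queue [18, 45, 11] -> pop 18, enqueue [15, 28], visited so far: [13, 2, 42, 6, 18]
  queue [45, 11, 15, 28] -> pop 45, enqueue [none], visited so far: [13, 2, 42, 6, 18, 45]
  queue [11, 15, 28] -> pop 11, enqueue [none], visited so far: [13, 2, 42, 6, 18, 45, 11]
  queue [15, 28] -> pop 15, enqueue [none], visited so far: [13, 2, 42, 6, 18, 45, 11, 15]
  queue [28] -> pop 28, enqueue [none], visited so far: [13, 2, 42, 6, 18, 45, 11, 15, 28]
Result: [13, 2, 42, 6, 18, 45, 11, 15, 28]


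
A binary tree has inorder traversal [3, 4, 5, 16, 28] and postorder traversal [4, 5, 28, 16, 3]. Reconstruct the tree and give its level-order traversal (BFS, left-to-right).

Inorder:   [3, 4, 5, 16, 28]
Postorder: [4, 5, 28, 16, 3]
Algorithm: postorder visits root last, so walk postorder right-to-left;
each value is the root of the current inorder slice — split it at that
value, recurse on the right subtree first, then the left.
Recursive splits:
  root=3; inorder splits into left=[], right=[4, 5, 16, 28]
  root=16; inorder splits into left=[4, 5], right=[28]
  root=28; inorder splits into left=[], right=[]
  root=5; inorder splits into left=[4], right=[]
  root=4; inorder splits into left=[], right=[]
Reconstructed level-order: [3, 16, 5, 28, 4]


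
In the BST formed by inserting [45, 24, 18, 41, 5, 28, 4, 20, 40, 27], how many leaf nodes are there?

Tree built from: [45, 24, 18, 41, 5, 28, 4, 20, 40, 27]
Tree (level-order array): [45, 24, None, 18, 41, 5, 20, 28, None, 4, None, None, None, 27, 40]
Rule: A leaf has 0 children.
Per-node child counts:
  node 45: 1 child(ren)
  node 24: 2 child(ren)
  node 18: 2 child(ren)
  node 5: 1 child(ren)
  node 4: 0 child(ren)
  node 20: 0 child(ren)
  node 41: 1 child(ren)
  node 28: 2 child(ren)
  node 27: 0 child(ren)
  node 40: 0 child(ren)
Matching nodes: [4, 20, 27, 40]
Count of leaf nodes: 4


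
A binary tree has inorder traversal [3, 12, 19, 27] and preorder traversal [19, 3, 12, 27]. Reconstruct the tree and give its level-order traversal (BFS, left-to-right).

Inorder:  [3, 12, 19, 27]
Preorder: [19, 3, 12, 27]
Algorithm: preorder visits root first, so consume preorder in order;
for each root, split the current inorder slice at that value into
left-subtree inorder and right-subtree inorder, then recurse.
Recursive splits:
  root=19; inorder splits into left=[3, 12], right=[27]
  root=3; inorder splits into left=[], right=[12]
  root=12; inorder splits into left=[], right=[]
  root=27; inorder splits into left=[], right=[]
Reconstructed level-order: [19, 3, 27, 12]


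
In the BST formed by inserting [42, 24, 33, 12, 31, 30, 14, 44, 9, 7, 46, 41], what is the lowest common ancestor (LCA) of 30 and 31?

Tree insertion order: [42, 24, 33, 12, 31, 30, 14, 44, 9, 7, 46, 41]
Tree (level-order array): [42, 24, 44, 12, 33, None, 46, 9, 14, 31, 41, None, None, 7, None, None, None, 30]
In a BST, the LCA of p=30, q=31 is the first node v on the
root-to-leaf path with p <= v <= q (go left if both < v, right if both > v).
Walk from root:
  at 42: both 30 and 31 < 42, go left
  at 24: both 30 and 31 > 24, go right
  at 33: both 30 and 31 < 33, go left
  at 31: 30 <= 31 <= 31, this is the LCA
LCA = 31


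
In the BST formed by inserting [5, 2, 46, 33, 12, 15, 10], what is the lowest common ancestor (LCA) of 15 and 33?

Tree insertion order: [5, 2, 46, 33, 12, 15, 10]
Tree (level-order array): [5, 2, 46, None, None, 33, None, 12, None, 10, 15]
In a BST, the LCA of p=15, q=33 is the first node v on the
root-to-leaf path with p <= v <= q (go left if both < v, right if both > v).
Walk from root:
  at 5: both 15 and 33 > 5, go right
  at 46: both 15 and 33 < 46, go left
  at 33: 15 <= 33 <= 33, this is the LCA
LCA = 33


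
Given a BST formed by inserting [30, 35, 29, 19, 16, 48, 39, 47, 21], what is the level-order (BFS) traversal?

Tree insertion order: [30, 35, 29, 19, 16, 48, 39, 47, 21]
Tree (level-order array): [30, 29, 35, 19, None, None, 48, 16, 21, 39, None, None, None, None, None, None, 47]
BFS from the root, enqueuing left then right child of each popped node:
  queue [30] -> pop 30, enqueue [29, 35], visited so far: [30]
  queue [29, 35] -> pop 29, enqueue [19], visited so far: [30, 29]
  queue [35, 19] -> pop 35, enqueue [48], visited so far: [30, 29, 35]
  queue [19, 48] -> pop 19, enqueue [16, 21], visited so far: [30, 29, 35, 19]
  queue [48, 16, 21] -> pop 48, enqueue [39], visited so far: [30, 29, 35, 19, 48]
  queue [16, 21, 39] -> pop 16, enqueue [none], visited so far: [30, 29, 35, 19, 48, 16]
  queue [21, 39] -> pop 21, enqueue [none], visited so far: [30, 29, 35, 19, 48, 16, 21]
  queue [39] -> pop 39, enqueue [47], visited so far: [30, 29, 35, 19, 48, 16, 21, 39]
  queue [47] -> pop 47, enqueue [none], visited so far: [30, 29, 35, 19, 48, 16, 21, 39, 47]
Result: [30, 29, 35, 19, 48, 16, 21, 39, 47]


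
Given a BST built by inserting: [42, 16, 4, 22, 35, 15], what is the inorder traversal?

Tree insertion order: [42, 16, 4, 22, 35, 15]
Tree (level-order array): [42, 16, None, 4, 22, None, 15, None, 35]
Inorder traversal: [4, 15, 16, 22, 35, 42]


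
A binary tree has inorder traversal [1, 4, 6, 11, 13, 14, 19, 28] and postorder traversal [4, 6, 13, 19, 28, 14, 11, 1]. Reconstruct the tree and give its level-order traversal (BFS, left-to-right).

Inorder:   [1, 4, 6, 11, 13, 14, 19, 28]
Postorder: [4, 6, 13, 19, 28, 14, 11, 1]
Algorithm: postorder visits root last, so walk postorder right-to-left;
each value is the root of the current inorder slice — split it at that
value, recurse on the right subtree first, then the left.
Recursive splits:
  root=1; inorder splits into left=[], right=[4, 6, 11, 13, 14, 19, 28]
  root=11; inorder splits into left=[4, 6], right=[13, 14, 19, 28]
  root=14; inorder splits into left=[13], right=[19, 28]
  root=28; inorder splits into left=[19], right=[]
  root=19; inorder splits into left=[], right=[]
  root=13; inorder splits into left=[], right=[]
  root=6; inorder splits into left=[4], right=[]
  root=4; inorder splits into left=[], right=[]
Reconstructed level-order: [1, 11, 6, 14, 4, 13, 28, 19]


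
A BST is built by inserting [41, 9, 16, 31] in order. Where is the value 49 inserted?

Starting tree (level order): [41, 9, None, None, 16, None, 31]
Insertion path: 41
Result: insert 49 as right child of 41
Final tree (level order): [41, 9, 49, None, 16, None, None, None, 31]


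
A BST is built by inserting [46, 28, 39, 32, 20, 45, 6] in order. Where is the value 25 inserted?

Starting tree (level order): [46, 28, None, 20, 39, 6, None, 32, 45]
Insertion path: 46 -> 28 -> 20
Result: insert 25 as right child of 20
Final tree (level order): [46, 28, None, 20, 39, 6, 25, 32, 45]


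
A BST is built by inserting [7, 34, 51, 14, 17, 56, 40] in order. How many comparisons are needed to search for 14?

Search path for 14: 7 -> 34 -> 14
Found: True
Comparisons: 3


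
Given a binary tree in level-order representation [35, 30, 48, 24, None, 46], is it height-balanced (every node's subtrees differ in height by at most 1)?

Tree (level-order array): [35, 30, 48, 24, None, 46]
Definition: a tree is height-balanced if, at every node, |h(left) - h(right)| <= 1 (empty subtree has height -1).
Bottom-up per-node check:
  node 24: h_left=-1, h_right=-1, diff=0 [OK], height=0
  node 30: h_left=0, h_right=-1, diff=1 [OK], height=1
  node 46: h_left=-1, h_right=-1, diff=0 [OK], height=0
  node 48: h_left=0, h_right=-1, diff=1 [OK], height=1
  node 35: h_left=1, h_right=1, diff=0 [OK], height=2
All nodes satisfy the balance condition.
Result: Balanced


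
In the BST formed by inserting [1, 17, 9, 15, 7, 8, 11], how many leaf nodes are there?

Tree built from: [1, 17, 9, 15, 7, 8, 11]
Tree (level-order array): [1, None, 17, 9, None, 7, 15, None, 8, 11]
Rule: A leaf has 0 children.
Per-node child counts:
  node 1: 1 child(ren)
  node 17: 1 child(ren)
  node 9: 2 child(ren)
  node 7: 1 child(ren)
  node 8: 0 child(ren)
  node 15: 1 child(ren)
  node 11: 0 child(ren)
Matching nodes: [8, 11]
Count of leaf nodes: 2


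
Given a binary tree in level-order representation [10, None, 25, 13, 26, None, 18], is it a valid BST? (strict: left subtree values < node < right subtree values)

Level-order array: [10, None, 25, 13, 26, None, 18]
Validate using subtree bounds (lo, hi): at each node, require lo < value < hi,
then recurse left with hi=value and right with lo=value.
Preorder trace (stopping at first violation):
  at node 10 with bounds (-inf, +inf): OK
  at node 25 with bounds (10, +inf): OK
  at node 13 with bounds (10, 25): OK
  at node 18 with bounds (13, 25): OK
  at node 26 with bounds (25, +inf): OK
No violation found at any node.
Result: Valid BST


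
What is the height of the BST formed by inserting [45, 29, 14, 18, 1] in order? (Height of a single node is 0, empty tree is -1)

Insertion order: [45, 29, 14, 18, 1]
Tree (level-order array): [45, 29, None, 14, None, 1, 18]
Compute height bottom-up (empty subtree = -1):
  height(1) = 1 + max(-1, -1) = 0
  height(18) = 1 + max(-1, -1) = 0
  height(14) = 1 + max(0, 0) = 1
  height(29) = 1 + max(1, -1) = 2
  height(45) = 1 + max(2, -1) = 3
Height = 3


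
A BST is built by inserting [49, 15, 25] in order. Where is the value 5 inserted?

Starting tree (level order): [49, 15, None, None, 25]
Insertion path: 49 -> 15
Result: insert 5 as left child of 15
Final tree (level order): [49, 15, None, 5, 25]


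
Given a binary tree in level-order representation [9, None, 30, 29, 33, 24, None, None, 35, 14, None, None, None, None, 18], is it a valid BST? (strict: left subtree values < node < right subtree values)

Level-order array: [9, None, 30, 29, 33, 24, None, None, 35, 14, None, None, None, None, 18]
Validate using subtree bounds (lo, hi): at each node, require lo < value < hi,
then recurse left with hi=value and right with lo=value.
Preorder trace (stopping at first violation):
  at node 9 with bounds (-inf, +inf): OK
  at node 30 with bounds (9, +inf): OK
  at node 29 with bounds (9, 30): OK
  at node 24 with bounds (9, 29): OK
  at node 14 with bounds (9, 24): OK
  at node 18 with bounds (14, 24): OK
  at node 33 with bounds (30, +inf): OK
  at node 35 with bounds (33, +inf): OK
No violation found at any node.
Result: Valid BST


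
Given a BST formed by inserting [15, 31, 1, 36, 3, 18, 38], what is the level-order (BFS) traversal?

Tree insertion order: [15, 31, 1, 36, 3, 18, 38]
Tree (level-order array): [15, 1, 31, None, 3, 18, 36, None, None, None, None, None, 38]
BFS from the root, enqueuing left then right child of each popped node:
  queue [15] -> pop 15, enqueue [1, 31], visited so far: [15]
  queue [1, 31] -> pop 1, enqueue [3], visited so far: [15, 1]
  queue [31, 3] -> pop 31, enqueue [18, 36], visited so far: [15, 1, 31]
  queue [3, 18, 36] -> pop 3, enqueue [none], visited so far: [15, 1, 31, 3]
  queue [18, 36] -> pop 18, enqueue [none], visited so far: [15, 1, 31, 3, 18]
  queue [36] -> pop 36, enqueue [38], visited so far: [15, 1, 31, 3, 18, 36]
  queue [38] -> pop 38, enqueue [none], visited so far: [15, 1, 31, 3, 18, 36, 38]
Result: [15, 1, 31, 3, 18, 36, 38]


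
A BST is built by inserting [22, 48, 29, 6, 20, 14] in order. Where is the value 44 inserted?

Starting tree (level order): [22, 6, 48, None, 20, 29, None, 14]
Insertion path: 22 -> 48 -> 29
Result: insert 44 as right child of 29
Final tree (level order): [22, 6, 48, None, 20, 29, None, 14, None, None, 44]


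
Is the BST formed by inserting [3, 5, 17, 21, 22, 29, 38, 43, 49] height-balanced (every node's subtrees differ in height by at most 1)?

Tree (level-order array): [3, None, 5, None, 17, None, 21, None, 22, None, 29, None, 38, None, 43, None, 49]
Definition: a tree is height-balanced if, at every node, |h(left) - h(right)| <= 1 (empty subtree has height -1).
Bottom-up per-node check:
  node 49: h_left=-1, h_right=-1, diff=0 [OK], height=0
  node 43: h_left=-1, h_right=0, diff=1 [OK], height=1
  node 38: h_left=-1, h_right=1, diff=2 [FAIL (|-1-1|=2 > 1)], height=2
  node 29: h_left=-1, h_right=2, diff=3 [FAIL (|-1-2|=3 > 1)], height=3
  node 22: h_left=-1, h_right=3, diff=4 [FAIL (|-1-3|=4 > 1)], height=4
  node 21: h_left=-1, h_right=4, diff=5 [FAIL (|-1-4|=5 > 1)], height=5
  node 17: h_left=-1, h_right=5, diff=6 [FAIL (|-1-5|=6 > 1)], height=6
  node 5: h_left=-1, h_right=6, diff=7 [FAIL (|-1-6|=7 > 1)], height=7
  node 3: h_left=-1, h_right=7, diff=8 [FAIL (|-1-7|=8 > 1)], height=8
Node 38 violates the condition: |-1 - 1| = 2 > 1.
Result: Not balanced


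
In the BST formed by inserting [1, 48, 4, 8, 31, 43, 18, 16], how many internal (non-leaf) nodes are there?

Tree built from: [1, 48, 4, 8, 31, 43, 18, 16]
Tree (level-order array): [1, None, 48, 4, None, None, 8, None, 31, 18, 43, 16]
Rule: An internal node has at least one child.
Per-node child counts:
  node 1: 1 child(ren)
  node 48: 1 child(ren)
  node 4: 1 child(ren)
  node 8: 1 child(ren)
  node 31: 2 child(ren)
  node 18: 1 child(ren)
  node 16: 0 child(ren)
  node 43: 0 child(ren)
Matching nodes: [1, 48, 4, 8, 31, 18]
Count of internal (non-leaf) nodes: 6


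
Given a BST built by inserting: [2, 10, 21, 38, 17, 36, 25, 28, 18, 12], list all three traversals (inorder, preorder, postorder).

Tree insertion order: [2, 10, 21, 38, 17, 36, 25, 28, 18, 12]
Tree (level-order array): [2, None, 10, None, 21, 17, 38, 12, 18, 36, None, None, None, None, None, 25, None, None, 28]
Inorder (L, root, R): [2, 10, 12, 17, 18, 21, 25, 28, 36, 38]
Preorder (root, L, R): [2, 10, 21, 17, 12, 18, 38, 36, 25, 28]
Postorder (L, R, root): [12, 18, 17, 28, 25, 36, 38, 21, 10, 2]


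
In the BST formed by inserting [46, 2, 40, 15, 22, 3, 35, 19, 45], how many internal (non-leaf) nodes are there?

Tree built from: [46, 2, 40, 15, 22, 3, 35, 19, 45]
Tree (level-order array): [46, 2, None, None, 40, 15, 45, 3, 22, None, None, None, None, 19, 35]
Rule: An internal node has at least one child.
Per-node child counts:
  node 46: 1 child(ren)
  node 2: 1 child(ren)
  node 40: 2 child(ren)
  node 15: 2 child(ren)
  node 3: 0 child(ren)
  node 22: 2 child(ren)
  node 19: 0 child(ren)
  node 35: 0 child(ren)
  node 45: 0 child(ren)
Matching nodes: [46, 2, 40, 15, 22]
Count of internal (non-leaf) nodes: 5


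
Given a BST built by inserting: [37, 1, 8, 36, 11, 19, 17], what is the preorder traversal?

Tree insertion order: [37, 1, 8, 36, 11, 19, 17]
Tree (level-order array): [37, 1, None, None, 8, None, 36, 11, None, None, 19, 17]
Preorder traversal: [37, 1, 8, 36, 11, 19, 17]


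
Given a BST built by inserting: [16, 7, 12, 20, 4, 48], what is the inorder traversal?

Tree insertion order: [16, 7, 12, 20, 4, 48]
Tree (level-order array): [16, 7, 20, 4, 12, None, 48]
Inorder traversal: [4, 7, 12, 16, 20, 48]


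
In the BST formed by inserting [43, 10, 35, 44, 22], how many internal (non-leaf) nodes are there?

Tree built from: [43, 10, 35, 44, 22]
Tree (level-order array): [43, 10, 44, None, 35, None, None, 22]
Rule: An internal node has at least one child.
Per-node child counts:
  node 43: 2 child(ren)
  node 10: 1 child(ren)
  node 35: 1 child(ren)
  node 22: 0 child(ren)
  node 44: 0 child(ren)
Matching nodes: [43, 10, 35]
Count of internal (non-leaf) nodes: 3


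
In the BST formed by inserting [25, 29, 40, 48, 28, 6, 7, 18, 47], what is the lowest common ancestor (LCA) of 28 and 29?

Tree insertion order: [25, 29, 40, 48, 28, 6, 7, 18, 47]
Tree (level-order array): [25, 6, 29, None, 7, 28, 40, None, 18, None, None, None, 48, None, None, 47]
In a BST, the LCA of p=28, q=29 is the first node v on the
root-to-leaf path with p <= v <= q (go left if both < v, right if both > v).
Walk from root:
  at 25: both 28 and 29 > 25, go right
  at 29: 28 <= 29 <= 29, this is the LCA
LCA = 29


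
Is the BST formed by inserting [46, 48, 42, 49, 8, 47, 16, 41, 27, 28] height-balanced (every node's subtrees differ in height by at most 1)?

Tree (level-order array): [46, 42, 48, 8, None, 47, 49, None, 16, None, None, None, None, None, 41, 27, None, None, 28]
Definition: a tree is height-balanced if, at every node, |h(left) - h(right)| <= 1 (empty subtree has height -1).
Bottom-up per-node check:
  node 28: h_left=-1, h_right=-1, diff=0 [OK], height=0
  node 27: h_left=-1, h_right=0, diff=1 [OK], height=1
  node 41: h_left=1, h_right=-1, diff=2 [FAIL (|1--1|=2 > 1)], height=2
  node 16: h_left=-1, h_right=2, diff=3 [FAIL (|-1-2|=3 > 1)], height=3
  node 8: h_left=-1, h_right=3, diff=4 [FAIL (|-1-3|=4 > 1)], height=4
  node 42: h_left=4, h_right=-1, diff=5 [FAIL (|4--1|=5 > 1)], height=5
  node 47: h_left=-1, h_right=-1, diff=0 [OK], height=0
  node 49: h_left=-1, h_right=-1, diff=0 [OK], height=0
  node 48: h_left=0, h_right=0, diff=0 [OK], height=1
  node 46: h_left=5, h_right=1, diff=4 [FAIL (|5-1|=4 > 1)], height=6
Node 41 violates the condition: |1 - -1| = 2 > 1.
Result: Not balanced


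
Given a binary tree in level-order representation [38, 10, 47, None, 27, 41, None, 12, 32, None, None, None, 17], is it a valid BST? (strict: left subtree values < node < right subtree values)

Level-order array: [38, 10, 47, None, 27, 41, None, 12, 32, None, None, None, 17]
Validate using subtree bounds (lo, hi): at each node, require lo < value < hi,
then recurse left with hi=value and right with lo=value.
Preorder trace (stopping at first violation):
  at node 38 with bounds (-inf, +inf): OK
  at node 10 with bounds (-inf, 38): OK
  at node 27 with bounds (10, 38): OK
  at node 12 with bounds (10, 27): OK
  at node 17 with bounds (12, 27): OK
  at node 32 with bounds (27, 38): OK
  at node 47 with bounds (38, +inf): OK
  at node 41 with bounds (38, 47): OK
No violation found at any node.
Result: Valid BST


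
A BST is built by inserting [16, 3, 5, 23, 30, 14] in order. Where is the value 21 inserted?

Starting tree (level order): [16, 3, 23, None, 5, None, 30, None, 14]
Insertion path: 16 -> 23
Result: insert 21 as left child of 23
Final tree (level order): [16, 3, 23, None, 5, 21, 30, None, 14]


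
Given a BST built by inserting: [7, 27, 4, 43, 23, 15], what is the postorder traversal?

Tree insertion order: [7, 27, 4, 43, 23, 15]
Tree (level-order array): [7, 4, 27, None, None, 23, 43, 15]
Postorder traversal: [4, 15, 23, 43, 27, 7]


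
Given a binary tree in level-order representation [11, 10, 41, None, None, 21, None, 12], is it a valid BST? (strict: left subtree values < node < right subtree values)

Level-order array: [11, 10, 41, None, None, 21, None, 12]
Validate using subtree bounds (lo, hi): at each node, require lo < value < hi,
then recurse left with hi=value and right with lo=value.
Preorder trace (stopping at first violation):
  at node 11 with bounds (-inf, +inf): OK
  at node 10 with bounds (-inf, 11): OK
  at node 41 with bounds (11, +inf): OK
  at node 21 with bounds (11, 41): OK
  at node 12 with bounds (11, 21): OK
No violation found at any node.
Result: Valid BST


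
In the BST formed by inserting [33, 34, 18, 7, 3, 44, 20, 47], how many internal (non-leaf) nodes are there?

Tree built from: [33, 34, 18, 7, 3, 44, 20, 47]
Tree (level-order array): [33, 18, 34, 7, 20, None, 44, 3, None, None, None, None, 47]
Rule: An internal node has at least one child.
Per-node child counts:
  node 33: 2 child(ren)
  node 18: 2 child(ren)
  node 7: 1 child(ren)
  node 3: 0 child(ren)
  node 20: 0 child(ren)
  node 34: 1 child(ren)
  node 44: 1 child(ren)
  node 47: 0 child(ren)
Matching nodes: [33, 18, 7, 34, 44]
Count of internal (non-leaf) nodes: 5


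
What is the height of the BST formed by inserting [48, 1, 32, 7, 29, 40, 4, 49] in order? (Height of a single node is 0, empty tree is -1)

Insertion order: [48, 1, 32, 7, 29, 40, 4, 49]
Tree (level-order array): [48, 1, 49, None, 32, None, None, 7, 40, 4, 29]
Compute height bottom-up (empty subtree = -1):
  height(4) = 1 + max(-1, -1) = 0
  height(29) = 1 + max(-1, -1) = 0
  height(7) = 1 + max(0, 0) = 1
  height(40) = 1 + max(-1, -1) = 0
  height(32) = 1 + max(1, 0) = 2
  height(1) = 1 + max(-1, 2) = 3
  height(49) = 1 + max(-1, -1) = 0
  height(48) = 1 + max(3, 0) = 4
Height = 4


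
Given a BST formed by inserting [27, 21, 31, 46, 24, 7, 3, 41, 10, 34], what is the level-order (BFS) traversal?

Tree insertion order: [27, 21, 31, 46, 24, 7, 3, 41, 10, 34]
Tree (level-order array): [27, 21, 31, 7, 24, None, 46, 3, 10, None, None, 41, None, None, None, None, None, 34]
BFS from the root, enqueuing left then right child of each popped node:
  queue [27] -> pop 27, enqueue [21, 31], visited so far: [27]
  queue [21, 31] -> pop 21, enqueue [7, 24], visited so far: [27, 21]
  queue [31, 7, 24] -> pop 31, enqueue [46], visited so far: [27, 21, 31]
  queue [7, 24, 46] -> pop 7, enqueue [3, 10], visited so far: [27, 21, 31, 7]
  queue [24, 46, 3, 10] -> pop 24, enqueue [none], visited so far: [27, 21, 31, 7, 24]
  queue [46, 3, 10] -> pop 46, enqueue [41], visited so far: [27, 21, 31, 7, 24, 46]
  queue [3, 10, 41] -> pop 3, enqueue [none], visited so far: [27, 21, 31, 7, 24, 46, 3]
  queue [10, 41] -> pop 10, enqueue [none], visited so far: [27, 21, 31, 7, 24, 46, 3, 10]
  queue [41] -> pop 41, enqueue [34], visited so far: [27, 21, 31, 7, 24, 46, 3, 10, 41]
  queue [34] -> pop 34, enqueue [none], visited so far: [27, 21, 31, 7, 24, 46, 3, 10, 41, 34]
Result: [27, 21, 31, 7, 24, 46, 3, 10, 41, 34]


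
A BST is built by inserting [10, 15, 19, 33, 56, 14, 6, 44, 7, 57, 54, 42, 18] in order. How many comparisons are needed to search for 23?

Search path for 23: 10 -> 15 -> 19 -> 33
Found: False
Comparisons: 4


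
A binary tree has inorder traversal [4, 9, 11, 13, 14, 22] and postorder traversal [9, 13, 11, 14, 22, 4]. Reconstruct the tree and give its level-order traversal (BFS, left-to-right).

Inorder:   [4, 9, 11, 13, 14, 22]
Postorder: [9, 13, 11, 14, 22, 4]
Algorithm: postorder visits root last, so walk postorder right-to-left;
each value is the root of the current inorder slice — split it at that
value, recurse on the right subtree first, then the left.
Recursive splits:
  root=4; inorder splits into left=[], right=[9, 11, 13, 14, 22]
  root=22; inorder splits into left=[9, 11, 13, 14], right=[]
  root=14; inorder splits into left=[9, 11, 13], right=[]
  root=11; inorder splits into left=[9], right=[13]
  root=13; inorder splits into left=[], right=[]
  root=9; inorder splits into left=[], right=[]
Reconstructed level-order: [4, 22, 14, 11, 9, 13]


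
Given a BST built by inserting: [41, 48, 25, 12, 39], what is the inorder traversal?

Tree insertion order: [41, 48, 25, 12, 39]
Tree (level-order array): [41, 25, 48, 12, 39]
Inorder traversal: [12, 25, 39, 41, 48]


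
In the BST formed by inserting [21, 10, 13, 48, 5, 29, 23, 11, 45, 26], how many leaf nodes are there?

Tree built from: [21, 10, 13, 48, 5, 29, 23, 11, 45, 26]
Tree (level-order array): [21, 10, 48, 5, 13, 29, None, None, None, 11, None, 23, 45, None, None, None, 26]
Rule: A leaf has 0 children.
Per-node child counts:
  node 21: 2 child(ren)
  node 10: 2 child(ren)
  node 5: 0 child(ren)
  node 13: 1 child(ren)
  node 11: 0 child(ren)
  node 48: 1 child(ren)
  node 29: 2 child(ren)
  node 23: 1 child(ren)
  node 26: 0 child(ren)
  node 45: 0 child(ren)
Matching nodes: [5, 11, 26, 45]
Count of leaf nodes: 4


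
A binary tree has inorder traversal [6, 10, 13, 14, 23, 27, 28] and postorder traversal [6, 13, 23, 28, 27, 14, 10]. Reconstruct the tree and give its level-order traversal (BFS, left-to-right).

Inorder:   [6, 10, 13, 14, 23, 27, 28]
Postorder: [6, 13, 23, 28, 27, 14, 10]
Algorithm: postorder visits root last, so walk postorder right-to-left;
each value is the root of the current inorder slice — split it at that
value, recurse on the right subtree first, then the left.
Recursive splits:
  root=10; inorder splits into left=[6], right=[13, 14, 23, 27, 28]
  root=14; inorder splits into left=[13], right=[23, 27, 28]
  root=27; inorder splits into left=[23], right=[28]
  root=28; inorder splits into left=[], right=[]
  root=23; inorder splits into left=[], right=[]
  root=13; inorder splits into left=[], right=[]
  root=6; inorder splits into left=[], right=[]
Reconstructed level-order: [10, 6, 14, 13, 27, 23, 28]


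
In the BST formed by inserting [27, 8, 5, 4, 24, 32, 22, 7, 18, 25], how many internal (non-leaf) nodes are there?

Tree built from: [27, 8, 5, 4, 24, 32, 22, 7, 18, 25]
Tree (level-order array): [27, 8, 32, 5, 24, None, None, 4, 7, 22, 25, None, None, None, None, 18]
Rule: An internal node has at least one child.
Per-node child counts:
  node 27: 2 child(ren)
  node 8: 2 child(ren)
  node 5: 2 child(ren)
  node 4: 0 child(ren)
  node 7: 0 child(ren)
  node 24: 2 child(ren)
  node 22: 1 child(ren)
  node 18: 0 child(ren)
  node 25: 0 child(ren)
  node 32: 0 child(ren)
Matching nodes: [27, 8, 5, 24, 22]
Count of internal (non-leaf) nodes: 5


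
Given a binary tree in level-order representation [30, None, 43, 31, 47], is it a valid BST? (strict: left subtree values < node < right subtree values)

Level-order array: [30, None, 43, 31, 47]
Validate using subtree bounds (lo, hi): at each node, require lo < value < hi,
then recurse left with hi=value and right with lo=value.
Preorder trace (stopping at first violation):
  at node 30 with bounds (-inf, +inf): OK
  at node 43 with bounds (30, +inf): OK
  at node 31 with bounds (30, 43): OK
  at node 47 with bounds (43, +inf): OK
No violation found at any node.
Result: Valid BST
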